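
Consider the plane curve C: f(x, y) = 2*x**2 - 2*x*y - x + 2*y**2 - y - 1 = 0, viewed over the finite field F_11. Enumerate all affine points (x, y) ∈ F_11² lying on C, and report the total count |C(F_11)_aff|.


Affine F_11-points: {(0, 1), (0, 5), (1, 0), (1, 7), (3, 3), (3, 6), (5, 0), (6, 3), (6, 9), (7, 1), (9, 6), (9, 9)}; count = 12.

For each of the 121 pairs (x, y) ∈ F_11², evaluate f(x, y) mod 11. Record the zeros.
  x = 0: [0↦10, 1↦0, 2↦5, 3↦3, 4↦5, 5↦0, 6↦10, 7↦2, 8↦9, 9↦9, 10↦2]  zeros at y ∈ {1, 5}
  x = 1: [0↦0, 1↦10, 2↦2, 3↦9, 4↦9, 5↦2, 6↦10, 7↦0, 8↦5, 9↦3, 10↦5]  zeros at y ∈ {0, 7}
  x = 2: [0↦5, 1↦2, 2↦3, 3↦8, 4↦6, 5↦8, 6↦3, 7↦2, 8↦5, 9↦1, 10↦1]  zeros at y ∈ ∅
  x = 3: [0↦3, 1↦9, 2↦8, 3↦0, 4↦7, 5↦7, 6↦0, 7↦8, 8↦9, 9↦3, 10↦1]  zeros at y ∈ {3, 6}
  x = 4: [0↦5, 1↦9, 2↦6, 3↦7, 4↦1, 5↦10, 6↦1, 7↦7, 8↦6, 9↦9, 10↦5]  zeros at y ∈ ∅
  x = 5: [0↦0, 1↦2, 2↦8, 3↦7, 4↦10, 5↦6, 6↦6, 7↦10, 8↦7, 9↦8, 10↦2]  zeros at y ∈ {0}
  x = 6: [0↦10, 1↦10, 2↦3, 3↦0, 4↦1, 5↦6, 6↦4, 7↦6, 8↦1, 9↦0, 10↦3]  zeros at y ∈ {3, 9}
  x = 7: [0↦2, 1↦0, 2↦2, 3↦8, 4↦7, 5↦10, 6↦6, 7↦6, 8↦10, 9↦7, 10↦8]  zeros at y ∈ {1}
  x = 8: [0↦9, 1↦5, 2↦5, 3↦9, 4↦6, 5↦7, 6↦1, 7↦10, 8↦1, 9↦7, 10↦6]  zeros at y ∈ ∅
  x = 9: [0↦9, 1↦3, 2↦1, 3↦3, 4↦9, 5↦8, 6↦0, 7↦7, 8↦7, 9↦0, 10↦8]  zeros at y ∈ {6, 9}
  x = 10: [0↦2, 1↦5, 2↦1, 3↦1, 4↦5, 5↦2, 6↦3, 7↦8, 8↦6, 9↦8, 10↦3]  zeros at y ∈ ∅
Collecting zeros: affine points = {(0, 1), (0, 5), (1, 0), (1, 7), (3, 3), (3, 6), (5, 0), (6, 3), (6, 9), (7, 1), (9, 6), (9, 9)}.
Total count |C(F_11)_aff| = 12.


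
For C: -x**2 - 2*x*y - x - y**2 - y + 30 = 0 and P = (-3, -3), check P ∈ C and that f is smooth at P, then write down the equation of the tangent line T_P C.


Tangent line at P: 11*x + 11*y + 66 = 0.

Step 1: f(-3, -3) = 0, so P lies on C.
Step 2: partial derivatives
  f_x(x, y) = -2*x - 2*y - 1, f_y(x, y) = -2*x - 2*y - 1.
  f_x(P) = 11, f_y(P) = 11 (gradient nonzero, so P is smooth).
Step 3: tangent line at P: 11·(x − -3) + 11·(y − -3) = 0.
Expanding: 11*x + 11*y + 66 = 0.


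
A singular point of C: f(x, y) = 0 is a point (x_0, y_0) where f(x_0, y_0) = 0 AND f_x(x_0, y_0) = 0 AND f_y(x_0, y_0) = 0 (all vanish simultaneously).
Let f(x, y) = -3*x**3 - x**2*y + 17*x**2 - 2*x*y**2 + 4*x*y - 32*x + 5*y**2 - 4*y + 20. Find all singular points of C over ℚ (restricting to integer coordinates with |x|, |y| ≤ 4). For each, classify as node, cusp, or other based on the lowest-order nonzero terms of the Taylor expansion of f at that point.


Singular points: {(2, 0)}; classification: node.

Compute partial derivatives:
  f_x = -9*x**2 - 2*x*y + 34*x - 2*y**2 + 4*y - 32.
  f_y = -x**2 - 4*x*y + 4*x + 10*y - 4.
Scan x_0 ∈ {−4, ..., 4}. For each x_0, f_y(x_0, y) is a polynomial in y; find its integer roots y ∈ {−4, ..., 4}, then test f_x and f at those candidates.
  x = -4: f_y(-4, y) = 26*y - 36; no integer root y with |y| ≤ 4.
  x = -3: f_y(-3, y) = 22*y - 25; no integer root y with |y| ≤ 4.
  x = -2: f_y(-2, y) = 18*y - 16; no integer root y with |y| ≤ 4.
  x = -1: f_y(-1, y) = 14*y - 9; no integer root y with |y| ≤ 4.
  x = 0: f_y(0, y) = 10*y - 4; no integer root y with |y| ≤ 4.
  x = 1: f_y(1, y) = 6*y - 1; no integer root y with |y| ≤ 4.
  x = 2: f_y(2, y) = 2*y; vanishes at y ∈ {0}. (2, 0): f_x = 0, f = 0 — SINGULAR.
  x = 3: f_y(3, y) = -2*y - 1; no integer root y with |y| ≤ 4.
  x = 4: f_y(4, y) = -6*y - 4; no integer root y with |y| ≤ 4.
Only singular point on the grid: (2, 0).
Classify: substitute x = 2 + u, y = 0 + v and expand: f = -3*u**3 - u**2*v - u**2 - 2*u*v**2 + v**2.
No constant or linear terms (consistent with a singular point). Quadratic part: -u**2 + v**2. Cubic part: -3*u**3 - u**2*v - 2*u*v**2.
The quadratic part v**2 - u**2 = (v − u)(v + u) splits into two distinct linear factors, so there are two distinct tangent lines y − 0 = ±(x − 2) — this is a node (ordinary double point).
Classification: node.


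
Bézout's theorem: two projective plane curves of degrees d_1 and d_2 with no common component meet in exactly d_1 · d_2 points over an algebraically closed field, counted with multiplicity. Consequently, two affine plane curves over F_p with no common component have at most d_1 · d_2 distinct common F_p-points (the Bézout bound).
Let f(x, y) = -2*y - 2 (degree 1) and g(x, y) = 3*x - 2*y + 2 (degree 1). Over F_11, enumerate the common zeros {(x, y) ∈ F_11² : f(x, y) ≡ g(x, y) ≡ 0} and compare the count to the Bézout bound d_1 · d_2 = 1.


Common zeros: {(6, 10)}; count = 1; Bézout bound = 1.

deg(f) = 1, deg(g) = 1, so Bézout bound = 1.
Scan x ∈ F_11. For each x, list the y ∈ F_11 with f(x, y) ≡ 0 and those with g(x, y) ≡ 0 (mod 11); the common zeros in that column are the intersection.
  x = 0: f ≡ 0 at y ∈ {10}; g ≡ 0 at y ∈ {1}; common: ∅.
  x = 1: f ≡ 0 at y ∈ {10}; g ≡ 0 at y ∈ {8}; common: ∅.
  x = 2: f ≡ 0 at y ∈ {10}; g ≡ 0 at y ∈ {4}; common: ∅.
  x = 3: f ≡ 0 at y ∈ {10}; g ≡ 0 at y ∈ {0}; common: ∅.
  x = 4: f ≡ 0 at y ∈ {10}; g ≡ 0 at y ∈ {7}; common: ∅.
  x = 5: f ≡ 0 at y ∈ {10}; g ≡ 0 at y ∈ {3}; common: ∅.
  x = 6: f ≡ 0 at y ∈ {10}; g ≡ 0 at y ∈ {10}; common: {10}.
  x = 7: f ≡ 0 at y ∈ {10}; g ≡ 0 at y ∈ {6}; common: ∅.
  x = 8: f ≡ 0 at y ∈ {10}; g ≡ 0 at y ∈ {2}; common: ∅.
  x = 9: f ≡ 0 at y ∈ {10}; g ≡ 0 at y ∈ {9}; common: ∅.
  x = 10: f ≡ 0 at y ∈ {10}; g ≡ 0 at y ∈ {5}; common: ∅.
Collecting: common zeros = {(6, 10)}, so the count is 1.
Comparison with the Bézout bound: 1 ≤ 1 = deg(f)·deg(g), as expected for curves with no common component (the bound is attained).


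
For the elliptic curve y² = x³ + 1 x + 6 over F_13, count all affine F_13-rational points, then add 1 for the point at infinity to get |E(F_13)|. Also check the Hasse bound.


Affine points = {(2, 4), (2, 9), (3, 6), (3, 7), (4, 3), (4, 10), (9, 4), (9, 9), (11, 3), (11, 10), (12, 2), (12, 11)}; affine count = 12; |E(F_13)| = 13.

Discriminant check: Δ ∝ 4a³ + 27b² = 4·1³ + 27·6² = 4·1 + 27·36 ≡ 1 (mod 13). Nonzero ⇒ E is nonsingular.
For each x ∈ F_13, compute rhs = x³ + 1·x + 6 mod 13, then count y ∈ F_13 with y² ≡ rhs.
  x = 0: rhs = 6, matching y values: none (0 points).
  x = 1: rhs = 8, matching y values: none (0 points).
  x = 2: rhs = 3, matching y values: 4, 9 (2 points).
  x = 3: rhs = 10, matching y values: 6, 7 (2 points).
  x = 4: rhs = 9, matching y values: 3, 10 (2 points).
  x = 5: rhs = 6, matching y values: none (0 points).
  x = 6: rhs = 7, matching y values: none (0 points).
  x = 7: rhs = 5, matching y values: none (0 points).
  x = 8: rhs = 6, matching y values: none (0 points).
  x = 9: rhs = 3, matching y values: 4, 9 (2 points).
  x = 10: rhs = 2, matching y values: none (0 points).
  x = 11: rhs = 9, matching y values: 3, 10 (2 points).
  x = 12: rhs = 4, matching y values: 2, 11 (2 points).
Total affine count: 12.
Full point count |E(F_13)| = 12 + 1 = 13.
Hasse bound: |13 − (13+1)| = |-1| = 1 ≤ 2√13 ≈ 7.2111 ✓.


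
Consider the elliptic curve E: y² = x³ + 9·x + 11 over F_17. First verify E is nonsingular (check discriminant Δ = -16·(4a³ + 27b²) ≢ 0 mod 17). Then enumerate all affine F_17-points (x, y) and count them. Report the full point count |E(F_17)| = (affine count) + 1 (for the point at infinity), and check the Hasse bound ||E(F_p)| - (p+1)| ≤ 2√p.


Affine points = {(1, 2), (1, 15), (4, 3), (4, 14), (6, 3), (6, 14), (7, 3), (7, 14), (8, 0), (10, 8), (10, 9), (11, 8), (11, 9), (13, 8), (13, 9), (14, 5), (14, 12), (15, 6), (15, 11), (16, 1), (16, 16)}; affine count = 21; |E(F_17)| = 22.

Discriminant check: Δ ∝ 4a³ + 27b² = 4·9³ + 27·11² = 4·729 + 27·121 ≡ 12 (mod 17). Nonzero ⇒ E is nonsingular.
For each x ∈ F_17, compute rhs = x³ + 9·x + 11 mod 17, then count y ∈ F_17 with y² ≡ rhs.
  x = 0: rhs = 11, matching y values: none (0 points).
  x = 1: rhs = 4, matching y values: 2, 15 (2 points).
  x = 2: rhs = 3, matching y values: none (0 points).
  x = 3: rhs = 14, matching y values: none (0 points).
  x = 4: rhs = 9, matching y values: 3, 14 (2 points).
  x = 5: rhs = 11, matching y values: none (0 points).
  x = 6: rhs = 9, matching y values: 3, 14 (2 points).
  x = 7: rhs = 9, matching y values: 3, 14 (2 points).
  x = 8: rhs = 0, matching y values: 0 (1 points).
  x = 9: rhs = 5, matching y values: none (0 points).
  x = 10: rhs = 13, matching y values: 8, 9 (2 points).
  x = 11: rhs = 13, matching y values: 8, 9 (2 points).
  x = 12: rhs = 11, matching y values: none (0 points).
  x = 13: rhs = 13, matching y values: 8, 9 (2 points).
  x = 14: rhs = 8, matching y values: 5, 12 (2 points).
  x = 15: rhs = 2, matching y values: 6, 11 (2 points).
  x = 16: rhs = 1, matching y values: 1, 16 (2 points).
Total affine count: 21.
Full point count |E(F_17)| = 21 + 1 = 22.
Hasse bound: |22 − (17+1)| = |4| = 4 ≤ 2√17 ≈ 8.2462 ✓.


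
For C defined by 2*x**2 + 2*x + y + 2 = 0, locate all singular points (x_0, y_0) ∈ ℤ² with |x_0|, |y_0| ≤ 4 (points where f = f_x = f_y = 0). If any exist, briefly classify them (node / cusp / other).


No singular points in the scanned grid; C is smooth there.

Compute partial derivatives:
  f_x = 4*x + 2.
  f_y = 1.
f_y = 1 is a nonzero constant, so f_y never vanishes: no point (x, y) can satisfy f = f_x = f_y = 0. In particular no (x, y) ∈ {−4, ..., 4}² is singular; the curve is smooth.


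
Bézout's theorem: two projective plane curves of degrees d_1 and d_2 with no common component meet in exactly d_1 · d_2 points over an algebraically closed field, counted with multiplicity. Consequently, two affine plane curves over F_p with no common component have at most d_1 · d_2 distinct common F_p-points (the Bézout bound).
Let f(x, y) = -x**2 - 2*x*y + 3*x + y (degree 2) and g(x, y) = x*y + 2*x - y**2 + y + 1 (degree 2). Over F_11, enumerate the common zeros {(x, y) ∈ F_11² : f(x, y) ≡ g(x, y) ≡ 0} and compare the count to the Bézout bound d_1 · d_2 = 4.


Common zeros: ∅; count = 0; Bézout bound = 4.

deg(f) = 2, deg(g) = 2, so Bézout bound = 4.
Scan x ∈ F_11. For each x, list the y ∈ F_11 with f(x, y) ≡ 0 and those with g(x, y) ≡ 0 (mod 11); the common zeros in that column are the intersection.
  x = 0: f ≡ 0 at y ∈ {0}; g ≡ 0 at y ∈ {4, 8}; common: ∅.
  x = 1: f ≡ 0 at y ∈ {2}; g ≡ 0 at y ∈ {3, 10}; common: ∅.
  x = 2: f ≡ 0 at y ∈ {8}; g ≡ 0 at y ∈ ∅; common: ∅.
  x = 3: f ≡ 0 at y ∈ {0}; g ≡ 0 at y ∈ {2}; common: ∅.
  x = 4: f ≡ 0 at y ∈ {1}; g ≡ 0 at y ∈ ∅; common: ∅.
  x = 5: f ≡ 0 at y ∈ {5}; g ≡ 0 at y ∈ {0, 6}; common: ∅.
  x = 6: f ≡ 0 at y ∈ ∅; g ≡ 0 at y ∈ ∅; common: ∅.
  x = 7: f ≡ 0 at y ∈ {8}; g ≡ 0 at y ∈ {1, 7}; common: ∅.
  x = 8: f ≡ 0 at y ∈ {1}; g ≡ 0 at y ∈ ∅; common: ∅.
  x = 9: f ≡ 0 at y ∈ {2}; g ≡ 0 at y ∈ {5}; common: ∅.
  x = 10: f ≡ 0 at y ∈ {5}; g ≡ 0 at y ∈ ∅; common: ∅.
Collecting: common zeros = ∅, so the count is 0.
Comparison with the Bézout bound: 0 ≤ 4 = deg(f)·deg(g), as expected for curves with no common component (the affine F_11-count falls short of the bound because intersections may lie at infinity, over extension fields, or carry multiplicity).


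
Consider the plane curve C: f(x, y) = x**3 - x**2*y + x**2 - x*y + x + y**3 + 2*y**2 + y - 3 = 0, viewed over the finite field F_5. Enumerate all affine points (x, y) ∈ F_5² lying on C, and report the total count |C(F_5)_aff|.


Affine F_5-points: {(0, 2), (0, 3), (1, 0), (3, 2), (4, 1)}; count = 5.

For each of the 25 pairs (x, y) ∈ F_5², evaluate f(x, y) mod 5. Record the zeros.
  x = 0: [0↦2, 1↦1, 2↦0, 3↦0, 4↦2]  zeros at y ∈ {2, 3}
  x = 1: [0↦0, 1↦2, 2↦4, 3↦2, 4↦2]  zeros at y ∈ {0}
  x = 2: [0↦1, 1↦4, 2↦2, 3↦1, 4↦2]  zeros at y ∈ ∅
  x = 3: [0↦1, 1↦3, 2↦0, 3↦3, 4↦3]  zeros at y ∈ {2}
  x = 4: [0↦1, 1↦0, 2↦4, 3↦4, 4↦1]  zeros at y ∈ {1}
Collecting zeros: affine points = {(0, 2), (0, 3), (1, 0), (3, 2), (4, 1)}.
Total count |C(F_5)_aff| = 5.


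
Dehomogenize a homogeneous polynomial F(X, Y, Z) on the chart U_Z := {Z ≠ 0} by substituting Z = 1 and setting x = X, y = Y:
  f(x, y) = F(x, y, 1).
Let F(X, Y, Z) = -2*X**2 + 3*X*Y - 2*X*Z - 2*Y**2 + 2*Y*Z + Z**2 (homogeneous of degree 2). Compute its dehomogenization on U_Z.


f(x, y) = -2*x**2 + 3*x*y - 2*x - 2*y**2 + 2*y + 1

On U_Z we set Z = 1. Each monomial c·X^i·Y^j·Z^k in F becomes c·x^i·y^j·1^k = c·x^i·y^j.
Substituting Z = 1: F(X, Y, 1) = -2*x**2 + 3*x*y - 2*x - 2*y**2 + 2*y + 1.
Note: deg(f) ≤ deg(F) = 2; strict inequality happens when F is divisible by Z (lost terms).


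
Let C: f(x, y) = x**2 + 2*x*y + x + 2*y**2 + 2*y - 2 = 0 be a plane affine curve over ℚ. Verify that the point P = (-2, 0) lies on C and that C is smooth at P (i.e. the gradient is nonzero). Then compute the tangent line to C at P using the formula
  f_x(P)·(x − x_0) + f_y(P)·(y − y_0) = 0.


Tangent line at P: -3*x - 2*y - 6 = 0.

Step 1: f(-2, 0) = 0, so P lies on C.
Step 2: partial derivatives
  f_x(x, y) = 2*x + 2*y + 1, f_y(x, y) = 2*x + 4*y + 2.
  f_x(P) = -3, f_y(P) = -2 (gradient nonzero, so P is smooth).
Step 3: tangent line at P: -3·(x − -2) + -2·(y − 0) = 0.
Expanding: -3*x - 2*y - 6 = 0.


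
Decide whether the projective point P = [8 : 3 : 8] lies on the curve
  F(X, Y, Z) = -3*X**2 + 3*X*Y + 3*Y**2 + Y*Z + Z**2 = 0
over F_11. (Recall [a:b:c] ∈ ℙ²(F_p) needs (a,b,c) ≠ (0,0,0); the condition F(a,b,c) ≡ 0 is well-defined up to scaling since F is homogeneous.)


F(8,3,8) ≡ 6 (mod 11); P is NOT on the curve.

Evaluate F(8, 3, 8) term-by-term (mod 11).
  -3*X**2 ↦ -3·64·1·1 = -192
  3*X*Y ↦ 3·8·3·1 = 72
  3*Y**2 ↦ 3·1·9·1 = 27
  Y*Z ↦ 1·1·3·8 = 24
  Z**2 ↦ 1·1·1·64 = 64
Sum: F(8, 3, 8) = (-192) + (72) + (27) + (24) + (64) = -5.
Reducing mod 11: -5 ≡ 6 (mod 11).
Since F(a, b, c) ≡ 6 ≠ 0 (mod 11), P does NOT lie on the curve.


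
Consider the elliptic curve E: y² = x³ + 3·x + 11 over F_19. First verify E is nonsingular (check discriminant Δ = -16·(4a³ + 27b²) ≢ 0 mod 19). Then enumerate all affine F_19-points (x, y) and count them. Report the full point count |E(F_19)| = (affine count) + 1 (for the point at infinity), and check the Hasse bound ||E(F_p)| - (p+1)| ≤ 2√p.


Affine points = {(0, 7), (0, 12), (2, 5), (2, 14), (3, 3), (3, 16), (4, 7), (4, 12), (6, 6), (6, 13), (9, 8), (9, 11), (11, 8), (11, 11), (13, 9), (13, 10), (14, 2), (14, 17), (15, 7), (15, 12), (17, 4), (17, 15), (18, 8), (18, 11)}; affine count = 24; |E(F_19)| = 25.

Discriminant check: Δ ∝ 4a³ + 27b² = 4·3³ + 27·11² = 4·27 + 27·121 ≡ 12 (mod 19). Nonzero ⇒ E is nonsingular.
For each x ∈ F_19, compute rhs = x³ + 3·x + 11 mod 19, then count y ∈ F_19 with y² ≡ rhs.
  x = 0: rhs = 11, matching y values: 7, 12 (2 points).
  x = 1: rhs = 15, matching y values: none (0 points).
  x = 2: rhs = 6, matching y values: 5, 14 (2 points).
  x = 3: rhs = 9, matching y values: 3, 16 (2 points).
  x = 4: rhs = 11, matching y values: 7, 12 (2 points).
  x = 5: rhs = 18, matching y values: none (0 points).
  x = 6: rhs = 17, matching y values: 6, 13 (2 points).
  x = 7: rhs = 14, matching y values: none (0 points).
  x = 8: rhs = 15, matching y values: none (0 points).
  x = 9: rhs = 7, matching y values: 8, 11 (2 points).
  x = 10: rhs = 15, matching y values: none (0 points).
  x = 11: rhs = 7, matching y values: 8, 11 (2 points).
  x = 12: rhs = 8, matching y values: none (0 points).
  x = 13: rhs = 5, matching y values: 9, 10 (2 points).
  x = 14: rhs = 4, matching y values: 2, 17 (2 points).
  x = 15: rhs = 11, matching y values: 7, 12 (2 points).
  x = 16: rhs = 13, matching y values: none (0 points).
  x = 17: rhs = 16, matching y values: 4, 15 (2 points).
  x = 18: rhs = 7, matching y values: 8, 11 (2 points).
Total affine count: 24.
Full point count |E(F_19)| = 24 + 1 = 25.
Hasse bound: |25 − (19+1)| = |5| = 5 ≤ 2√19 ≈ 8.7178 ✓.


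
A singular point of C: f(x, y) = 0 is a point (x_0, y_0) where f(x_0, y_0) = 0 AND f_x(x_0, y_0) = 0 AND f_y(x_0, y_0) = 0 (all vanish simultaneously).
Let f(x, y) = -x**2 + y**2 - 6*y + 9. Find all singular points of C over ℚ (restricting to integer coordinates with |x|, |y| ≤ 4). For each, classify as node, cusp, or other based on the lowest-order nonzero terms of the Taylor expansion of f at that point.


Singular points: {(0, 3)}; classification: node.

Compute partial derivatives:
  f_x = -2*x.
  f_y = 2*y - 6.
Scan x_0 ∈ {−4, ..., 4}. For each x_0, f_y(x_0, y) is a polynomial in y; find its integer roots y ∈ {−4, ..., 4}, then test f_x and f at those candidates.
  x = -4: f_y(-4, y) = 2*y - 6; vanishes at y ∈ {3}. (-4, 3): f_x = 8 ≠ 0.
  x = -3: f_y(-3, y) = 2*y - 6; vanishes at y ∈ {3}. (-3, 3): f_x = 6 ≠ 0.
  x = -2: f_y(-2, y) = 2*y - 6; vanishes at y ∈ {3}. (-2, 3): f_x = 4 ≠ 0.
  x = -1: f_y(-1, y) = 2*y - 6; vanishes at y ∈ {3}. (-1, 3): f_x = 2 ≠ 0.
  x = 0: f_y(0, y) = 2*y - 6; vanishes at y ∈ {3}. (0, 3): f_x = 0, f = 0 — SINGULAR.
  x = 1: f_y(1, y) = 2*y - 6; vanishes at y ∈ {3}. (1, 3): f_x = -2 ≠ 0.
  x = 2: f_y(2, y) = 2*y - 6; vanishes at y ∈ {3}. (2, 3): f_x = -4 ≠ 0.
  x = 3: f_y(3, y) = 2*y - 6; vanishes at y ∈ {3}. (3, 3): f_x = -6 ≠ 0.
  x = 4: f_y(4, y) = 2*y - 6; vanishes at y ∈ {3}. (4, 3): f_x = -8 ≠ 0.
Only singular point on the grid: (0, 3).
Classify: substitute x = 0 + u, y = 3 + v and expand: f = -u**2 + v**2.
No constant or linear terms (consistent with a singular point). Quadratic part: -u**2 + v**2. Cubic part: 0.
The quadratic part v**2 - u**2 = (v − u)(v + u) splits into two distinct linear factors, so there are two distinct tangent lines y − 3 = ±(x − 0) — this is a node (ordinary double point).
Classification: node.


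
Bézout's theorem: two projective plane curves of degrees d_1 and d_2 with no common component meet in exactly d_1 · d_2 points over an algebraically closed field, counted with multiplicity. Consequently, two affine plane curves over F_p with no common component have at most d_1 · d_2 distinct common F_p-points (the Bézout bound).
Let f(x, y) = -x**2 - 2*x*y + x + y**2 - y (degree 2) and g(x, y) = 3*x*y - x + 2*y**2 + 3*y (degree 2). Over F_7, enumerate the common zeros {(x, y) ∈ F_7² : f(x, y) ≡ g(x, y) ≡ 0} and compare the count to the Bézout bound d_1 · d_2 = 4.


Common zeros: {(0, 0), (1, 3)}; count = 2; Bézout bound = 4.

deg(f) = 2, deg(g) = 2, so Bézout bound = 4.
Scan x ∈ F_7. For each x, list the y ∈ F_7 with f(x, y) ≡ 0 and those with g(x, y) ≡ 0 (mod 7); the common zeros in that column are the intersection.
  x = 0: f ≡ 0 at y ∈ {0, 1}; g ≡ 0 at y ∈ {0, 2}; common: {0}.
  x = 1: f ≡ 0 at y ∈ {0, 3}; g ≡ 0 at y ∈ {1, 3}; common: {3}.
  x = 2: f ≡ 0 at y ∈ ∅; g ≡ 0 at y ∈ ∅; common: ∅.
  x = 3: f ≡ 0 at y ∈ ∅; g ≡ 0 at y ∈ {4}; common: ∅.
  x = 4: f ≡ 0 at y ∈ ∅; g ≡ 0 at y ∈ ∅; common: ∅.
  x = 5: f ≡ 0 at y ∈ ∅; g ≡ 0 at y ∈ {6}; common: ∅.
  x = 6: f ≡ 0 at y ∈ {1, 5}; g ≡ 0 at y ∈ ∅; common: ∅.
Collecting: common zeros = {(0, 0), (1, 3)}, so the count is 2.
Comparison with the Bézout bound: 2 ≤ 4 = deg(f)·deg(g), as expected for curves with no common component (the affine F_7-count falls short of the bound because intersections may lie at infinity, over extension fields, or carry multiplicity).


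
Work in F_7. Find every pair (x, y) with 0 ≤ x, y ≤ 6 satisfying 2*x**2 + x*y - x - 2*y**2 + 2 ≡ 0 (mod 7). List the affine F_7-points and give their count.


Affine F_7-points: {(0, 1), (0, 6), (1, 5), (1, 6), (4, 4), (4, 5), (5, 2), (5, 4)}; count = 8.

For each of the 49 pairs (x, y) ∈ F_7², evaluate f(x, y) mod 7. Record the zeros.
  x = 0: [0↦2, 1↦0, 2↦1, 3↦5, 4↦5, 5↦1, 6↦0]  zeros at y ∈ {1, 6}
  x = 1: [0↦3, 1↦2, 2↦4, 3↦2, 4↦3, 5↦0, 6↦0]  zeros at y ∈ {5, 6}
  x = 2: [0↦1, 1↦1, 2↦4, 3↦3, 4↦5, 5↦3, 6↦4]  zeros at y ∈ ∅
  x = 3: [0↦3, 1↦4, 2↦1, 3↦1, 4↦4, 5↦3, 6↦5]  zeros at y ∈ ∅
  x = 4: [0↦2, 1↦4, 2↦2, 3↦3, 4↦0, 5↦0, 6↦3]  zeros at y ∈ {4, 5}
  x = 5: [0↦5, 1↦1, 2↦0, 3↦2, 4↦0, 5↦1, 6↦5]  zeros at y ∈ {2, 4}
  x = 6: [0↦5, 1↦2, 2↦2, 3↦5, 4↦4, 5↦6, 6↦4]  zeros at y ∈ ∅
Collecting zeros: affine points = {(0, 1), (0, 6), (1, 5), (1, 6), (4, 4), (4, 5), (5, 2), (5, 4)}.
Total count |C(F_7)_aff| = 8.


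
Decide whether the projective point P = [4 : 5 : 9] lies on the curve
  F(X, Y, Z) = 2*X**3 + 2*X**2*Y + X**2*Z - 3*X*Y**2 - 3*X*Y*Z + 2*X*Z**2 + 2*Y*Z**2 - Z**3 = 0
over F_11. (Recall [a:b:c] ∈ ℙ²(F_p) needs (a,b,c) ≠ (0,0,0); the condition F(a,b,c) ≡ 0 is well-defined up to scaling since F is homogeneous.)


F(4,5,9) ≡ 2 (mod 11); P is NOT on the curve.

Evaluate F(4, 5, 9) term-by-term (mod 11).
  2*X**3 ↦ 2·64·1·1 = 128
  2*X**2*Y ↦ 2·16·5·1 = 160
  X**2*Z ↦ 1·16·1·9 = 144
  -3*X*Y**2 ↦ -3·4·25·1 = -300
  -3*X*Y*Z ↦ -3·4·5·9 = -540
  2*X*Z**2 ↦ 2·4·1·81 = 648
  2*Y*Z**2 ↦ 2·1·5·81 = 810
  -Z**3 ↦ -1·1·1·729 = -729
Sum: F(4, 5, 9) = (128) + (160) + (144) + (-300) + (-540) + (648) + (810) + (-729) = 321.
Reducing mod 11: 321 ≡ 2 (mod 11).
Since F(a, b, c) ≡ 2 ≠ 0 (mod 11), P does NOT lie on the curve.


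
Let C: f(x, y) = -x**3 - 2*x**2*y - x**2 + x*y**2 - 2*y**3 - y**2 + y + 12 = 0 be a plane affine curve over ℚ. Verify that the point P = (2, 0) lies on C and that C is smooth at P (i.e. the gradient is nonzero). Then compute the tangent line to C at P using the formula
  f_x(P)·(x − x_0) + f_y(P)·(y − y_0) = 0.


Tangent line at P: -16*x - 7*y + 32 = 0.

Step 1: f(2, 0) = 0, so P lies on C.
Step 2: partial derivatives
  f_x(x, y) = -3*x**2 - 4*x*y - 2*x + y**2, f_y(x, y) = -2*x**2 + 2*x*y - 6*y**2 - 2*y + 1.
  f_x(P) = -16, f_y(P) = -7 (gradient nonzero, so P is smooth).
Step 3: tangent line at P: -16·(x − 2) + -7·(y − 0) = 0.
Expanding: -16*x - 7*y + 32 = 0.


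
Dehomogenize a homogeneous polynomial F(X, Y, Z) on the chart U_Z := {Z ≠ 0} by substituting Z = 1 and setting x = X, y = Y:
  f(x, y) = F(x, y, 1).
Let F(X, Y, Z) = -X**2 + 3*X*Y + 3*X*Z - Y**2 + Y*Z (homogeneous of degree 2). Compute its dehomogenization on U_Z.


f(x, y) = -x**2 + 3*x*y + 3*x - y**2 + y

On U_Z we set Z = 1. Each monomial c·X^i·Y^j·Z^k in F becomes c·x^i·y^j·1^k = c·x^i·y^j.
Substituting Z = 1: F(X, Y, 1) = -x**2 + 3*x*y + 3*x - y**2 + y.
Note: deg(f) ≤ deg(F) = 2; strict inequality happens when F is divisible by Z (lost terms).


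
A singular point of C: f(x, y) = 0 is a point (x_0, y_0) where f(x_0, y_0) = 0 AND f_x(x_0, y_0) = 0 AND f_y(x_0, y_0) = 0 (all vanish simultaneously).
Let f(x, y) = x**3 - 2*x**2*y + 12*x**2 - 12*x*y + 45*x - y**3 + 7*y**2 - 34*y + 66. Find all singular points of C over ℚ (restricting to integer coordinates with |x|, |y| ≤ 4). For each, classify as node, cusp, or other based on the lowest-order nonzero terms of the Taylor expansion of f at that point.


Singular points: {(-3, 2)}; classification: node.

Compute partial derivatives:
  f_x = 3*x**2 - 4*x*y + 24*x - 12*y + 45.
  f_y = -2*x**2 - 12*x - 3*y**2 + 14*y - 34.
Scan x_0 ∈ {−4, ..., 4}. For each x_0, f_y(x_0, y) is a polynomial in y; find its integer roots y ∈ {−4, ..., 4}, then test f_x and f at those candidates.
  x = -4: f_y(-4, y) = -3*y**2 + 14*y - 18; no integer root y with |y| ≤ 4.
  x = -3: f_y(-3, y) = -3*y**2 + 14*y - 16; vanishes at y ∈ {2}. (-3, 2): f_x = 0, f = 0 — SINGULAR.
  x = -2: f_y(-2, y) = -3*y**2 + 14*y - 18; no integer root y with |y| ≤ 4.
  x = -1: f_y(-1, y) = -3*y**2 + 14*y - 24; no integer root y with |y| ≤ 4.
  x = 0: f_y(0, y) = -3*y**2 + 14*y - 34; no integer root y with |y| ≤ 4.
  x = 1: f_y(1, y) = -3*y**2 + 14*y - 48; no integer root y with |y| ≤ 4.
  x = 2: f_y(2, y) = -3*y**2 + 14*y - 66; no integer root y with |y| ≤ 4.
  x = 3: f_y(3, y) = -3*y**2 + 14*y - 88; no integer root y with |y| ≤ 4.
  x = 4: f_y(4, y) = -3*y**2 + 14*y - 114; no integer root y with |y| ≤ 4.
Only singular point on the grid: (-3, 2).
Classify: substitute x = -3 + u, y = 2 + v and expand: f = u**3 - 2*u**2*v - u**2 - v**3 + v**2.
No constant or linear terms (consistent with a singular point). Quadratic part: -u**2 + v**2. Cubic part: u**3 - 2*u**2*v - v**3.
The quadratic part v**2 - u**2 = (v − u)(v + u) splits into two distinct linear factors, so there are two distinct tangent lines y − 2 = ±(x − -3) — this is a node (ordinary double point).
Classification: node.


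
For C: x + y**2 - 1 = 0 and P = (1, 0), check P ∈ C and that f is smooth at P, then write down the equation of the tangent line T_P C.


Tangent line at P: x - 1 = 0.

Step 1: f(1, 0) = 0, so P lies on C.
Step 2: partial derivatives
  f_x(x, y) = 1, f_y(x, y) = 2*y.
  f_x(P) = 1, f_y(P) = 0 (gradient nonzero, so P is smooth).
Step 3: tangent line at P: 1·(x − 1) + 0·(y − 0) = 0.
Expanding: x - 1 = 0.


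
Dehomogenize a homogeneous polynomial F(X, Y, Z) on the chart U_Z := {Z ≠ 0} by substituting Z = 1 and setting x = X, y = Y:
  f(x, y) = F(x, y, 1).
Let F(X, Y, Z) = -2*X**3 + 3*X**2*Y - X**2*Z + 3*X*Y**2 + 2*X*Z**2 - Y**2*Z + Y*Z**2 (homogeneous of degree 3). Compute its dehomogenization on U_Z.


f(x, y) = -2*x**3 + 3*x**2*y - x**2 + 3*x*y**2 + 2*x - y**2 + y

On U_Z we set Z = 1. Each monomial c·X^i·Y^j·Z^k in F becomes c·x^i·y^j·1^k = c·x^i·y^j.
Substituting Z = 1: F(X, Y, 1) = -2*x**3 + 3*x**2*y - x**2 + 3*x*y**2 + 2*x - y**2 + y.
Note: deg(f) ≤ deg(F) = 3; strict inequality happens when F is divisible by Z (lost terms).


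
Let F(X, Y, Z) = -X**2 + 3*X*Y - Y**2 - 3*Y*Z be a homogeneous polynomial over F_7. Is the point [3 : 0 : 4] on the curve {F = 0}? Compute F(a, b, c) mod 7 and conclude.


F(3,0,4) ≡ 5 (mod 7); P is NOT on the curve.

Evaluate F(3, 0, 4) term-by-term (mod 7).
  -X**2 ↦ -1·9·1·1 = -9
  3*X*Y ↦ 3·3·0·1 = 0
  -Y**2 ↦ -1·1·0·1 = 0
  -3*Y*Z ↦ -3·1·0·4 = 0
Sum: F(3, 0, 4) = (-9) + (0) + (0) + (0) = -9.
Reducing mod 7: -9 ≡ 5 (mod 7).
Since F(a, b, c) ≡ 5 ≠ 0 (mod 7), P does NOT lie on the curve.


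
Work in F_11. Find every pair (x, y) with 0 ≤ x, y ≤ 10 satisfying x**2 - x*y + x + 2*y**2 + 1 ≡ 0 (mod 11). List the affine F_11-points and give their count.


Affine F_11-points: {(0, 4), (0, 7), (2, 2), (2, 10), (3, 3), (3, 4), (6, 7), (7, 10), (10, 2), (10, 3)}; count = 10.

For each of the 121 pairs (x, y) ∈ F_11², evaluate f(x, y) mod 11. Record the zeros.
  x = 0: [0↦1, 1↦3, 2↦9, 3↦8, 4↦0, 5↦7, 6↦7, 7↦0, 8↦8, 9↦9, 10↦3]  zeros at y ∈ {4, 7}
  x = 1: [0↦3, 1↦4, 2↦9, 3↦7, 4↦9, 5↦4, 6↦3, 7↦6, 8↦2, 9↦2, 10↦6]  zeros at y ∈ ∅
  x = 2: [0↦7, 1↦7, 2↦0, 3↦8, 4↦9, 5↦3, 6↦1, 7↦3, 8↦9, 9↦8, 10↦0]  zeros at y ∈ {2, 10}
  x = 3: [0↦2, 1↦1, 2↦4, 3↦0, 4↦0, 5↦4, 6↦1, 7↦2, 8↦7, 9↦5, 10↦7]  zeros at y ∈ {3, 4}
  x = 4: [0↦10, 1↦8, 2↦10, 3↦5, 4↦4, 5↦7, 6↦3, 7↦3, 8↦7, 9↦4, 10↦5]  zeros at y ∈ ∅
  x = 5: [0↦9, 1↦6, 2↦7, 3↦1, 4↦10, 5↦1, 6↦7, 7↦6, 8↦9, 9↦5, 10↦5]  zeros at y ∈ ∅
  x = 6: [0↦10, 1↦6, 2↦6, 3↦10, 4↦7, 5↦8, 6↦2, 7↦0, 8↦2, 9↦8, 10↦7]  zeros at y ∈ {7}
  x = 7: [0↦2, 1↦8, 2↦7, 3↦10, 4↦6, 5↦6, 6↦10, 7↦7, 8↦8, 9↦2, 10↦0]  zeros at y ∈ {10}
  x = 8: [0↦7, 1↦1, 2↦10, 3↦1, 4↦7, 5↦6, 6↦9, 7↦5, 8↦5, 9↦9, 10↦6]  zeros at y ∈ ∅
  x = 9: [0↦3, 1↦7, 2↦4, 3↦5, 4↦10, 5↦8, 6↦10, 7↦5, 8↦4, 9↦7, 10↦3]  zeros at y ∈ ∅
  x = 10: [0↦1, 1↦4, 2↦0, 3↦0, 4↦4, 5↦1, 6↦2, 7↦7, 8↦5, 9↦7, 10↦2]  zeros at y ∈ {2, 3}
Collecting zeros: affine points = {(0, 4), (0, 7), (2, 2), (2, 10), (3, 3), (3, 4), (6, 7), (7, 10), (10, 2), (10, 3)}.
Total count |C(F_11)_aff| = 10.


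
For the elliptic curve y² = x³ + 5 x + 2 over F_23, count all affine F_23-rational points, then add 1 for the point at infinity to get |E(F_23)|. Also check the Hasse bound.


Affine points = {(0, 5), (0, 18), (1, 10), (1, 13), (6, 8), (6, 15), (7, 9), (7, 14), (8, 5), (8, 18), (11, 10), (11, 13), (15, 5), (15, 18), (17, 3), (17, 20), (18, 6), (18, 17), (20, 11), (20, 12)}; affine count = 20; |E(F_23)| = 21.

Discriminant check: Δ ∝ 4a³ + 27b² = 4·5³ + 27·2² = 4·125 + 27·4 ≡ 10 (mod 23). Nonzero ⇒ E is nonsingular.
For each x ∈ F_23, compute rhs = x³ + 5·x + 2 mod 23, then count y ∈ F_23 with y² ≡ rhs.
  x = 0: rhs = 2, matching y values: 5, 18 (2 points).
  x = 1: rhs = 8, matching y values: 10, 13 (2 points).
  x = 2: rhs = 20, matching y values: none (0 points).
  x = 3: rhs = 21, matching y values: none (0 points).
  x = 4: rhs = 17, matching y values: none (0 points).
  x = 5: rhs = 14, matching y values: none (0 points).
  x = 6: rhs = 18, matching y values: 8, 15 (2 points).
  x = 7: rhs = 12, matching y values: 9, 14 (2 points).
  x = 8: rhs = 2, matching y values: 5, 18 (2 points).
  x = 9: rhs = 17, matching y values: none (0 points).
  x = 10: rhs = 17, matching y values: none (0 points).
  x = 11: rhs = 8, matching y values: 10, 13 (2 points).
  x = 12: rhs = 19, matching y values: none (0 points).
  x = 13: rhs = 10, matching y values: none (0 points).
  x = 14: rhs = 10, matching y values: none (0 points).
  x = 15: rhs = 2, matching y values: 5, 18 (2 points).
  x = 16: rhs = 15, matching y values: none (0 points).
  x = 17: rhs = 9, matching y values: 3, 20 (2 points).
  x = 18: rhs = 13, matching y values: 6, 17 (2 points).
  x = 19: rhs = 10, matching y values: none (0 points).
  x = 20: rhs = 6, matching y values: 11, 12 (2 points).
  x = 21: rhs = 7, matching y values: none (0 points).
  x = 22: rhs = 19, matching y values: none (0 points).
Total affine count: 20.
Full point count |E(F_23)| = 20 + 1 = 21.
Hasse bound: |21 − (23+1)| = |-3| = 3 ≤ 2√23 ≈ 9.5917 ✓.


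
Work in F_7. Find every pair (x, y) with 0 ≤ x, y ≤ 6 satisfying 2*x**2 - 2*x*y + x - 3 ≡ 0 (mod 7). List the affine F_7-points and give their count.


Affine F_7-points: {(1, 0), (2, 0), (3, 3), (4, 5), (5, 1), (6, 1)}; count = 6.

For each of the 49 pairs (x, y) ∈ F_7², evaluate f(x, y) mod 7. Record the zeros.
  x = 0: [0↦4, 1↦4, 2↦4, 3↦4, 4↦4, 5↦4, 6↦4]  zeros at y ∈ ∅
  x = 1: [0↦0, 1↦5, 2↦3, 3↦1, 4↦6, 5↦4, 6↦2]  zeros at y ∈ {0}
  x = 2: [0↦0, 1↦3, 2↦6, 3↦2, 4↦5, 5↦1, 6↦4]  zeros at y ∈ {0}
  x = 3: [0↦4, 1↦5, 2↦6, 3↦0, 4↦1, 5↦2, 6↦3]  zeros at y ∈ {3}
  x = 4: [0↦5, 1↦4, 2↦3, 3↦2, 4↦1, 5↦0, 6↦6]  zeros at y ∈ {5}
  x = 5: [0↦3, 1↦0, 2↦4, 3↦1, 4↦5, 5↦2, 6↦6]  zeros at y ∈ {1}
  x = 6: [0↦5, 1↦0, 2↦2, 3↦4, 4↦6, 5↦1, 6↦3]  zeros at y ∈ {1}
Collecting zeros: affine points = {(1, 0), (2, 0), (3, 3), (4, 5), (5, 1), (6, 1)}.
Total count |C(F_7)_aff| = 6.


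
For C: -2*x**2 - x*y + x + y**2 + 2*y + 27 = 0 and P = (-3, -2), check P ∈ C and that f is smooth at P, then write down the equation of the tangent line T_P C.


Tangent line at P: 15*x + y + 47 = 0.

Step 1: f(-3, -2) = 0, so P lies on C.
Step 2: partial derivatives
  f_x(x, y) = -4*x - y + 1, f_y(x, y) = -x + 2*y + 2.
  f_x(P) = 15, f_y(P) = 1 (gradient nonzero, so P is smooth).
Step 3: tangent line at P: 15·(x − -3) + 1·(y − -2) = 0.
Expanding: 15*x + y + 47 = 0.


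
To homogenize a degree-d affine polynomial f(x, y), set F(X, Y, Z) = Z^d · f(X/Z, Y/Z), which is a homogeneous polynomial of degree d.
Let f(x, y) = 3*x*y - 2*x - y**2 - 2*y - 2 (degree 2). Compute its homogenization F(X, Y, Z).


F(X, Y, Z) = 3*X*Y - 2*X*Z - Y**2 - 2*Y*Z - 2*Z**2

deg(f) = 2.
Substitute x = X/Z, y = Y/Z into f, then multiply by Z^2.
  monomial 3·x^1·y^1 ↦ 3·X^1·Y^1·Z^0.
  monomial -2·x^1·y^0 ↦ -2·X^1·Y^0·Z^1.
  monomial -1·x^0·y^2 ↦ -1·X^0·Y^2·Z^0.
  monomial -2·x^0·y^1 ↦ -2·X^0·Y^1·Z^1.
  monomial -2·x^0·y^0 ↦ -2·X^0·Y^0·Z^2.
Collecting: F(X, Y, Z) = 3*X*Y - 2*X*Z - Y**2 - 2*Y*Z - 2*Z**2.


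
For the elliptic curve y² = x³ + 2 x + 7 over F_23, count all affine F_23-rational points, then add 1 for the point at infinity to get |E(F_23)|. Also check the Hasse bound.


Affine points = {(5, 2), (5, 21), (8, 11), (8, 12), (9, 8), (9, 15), (11, 7), (11, 16), (15, 10), (15, 13), (16, 8), (16, 15), (17, 3), (17, 20), (19, 2), (19, 21), (21, 8), (21, 15), (22, 2), (22, 21)}; affine count = 20; |E(F_23)| = 21.

Discriminant check: Δ ∝ 4a³ + 27b² = 4·2³ + 27·7² = 4·8 + 27·49 ≡ 21 (mod 23). Nonzero ⇒ E is nonsingular.
For each x ∈ F_23, compute rhs = x³ + 2·x + 7 mod 23, then count y ∈ F_23 with y² ≡ rhs.
  x = 0: rhs = 7, matching y values: none (0 points).
  x = 1: rhs = 10, matching y values: none (0 points).
  x = 2: rhs = 19, matching y values: none (0 points).
  x = 3: rhs = 17, matching y values: none (0 points).
  x = 4: rhs = 10, matching y values: none (0 points).
  x = 5: rhs = 4, matching y values: 2, 21 (2 points).
  x = 6: rhs = 5, matching y values: none (0 points).
  x = 7: rhs = 19, matching y values: none (0 points).
  x = 8: rhs = 6, matching y values: 11, 12 (2 points).
  x = 9: rhs = 18, matching y values: 8, 15 (2 points).
  x = 10: rhs = 15, matching y values: none (0 points).
  x = 11: rhs = 3, matching y values: 7, 16 (2 points).
  x = 12: rhs = 11, matching y values: none (0 points).
  x = 13: rhs = 22, matching y values: none (0 points).
  x = 14: rhs = 19, matching y values: none (0 points).
  x = 15: rhs = 8, matching y values: 10, 13 (2 points).
  x = 16: rhs = 18, matching y values: 8, 15 (2 points).
  x = 17: rhs = 9, matching y values: 3, 20 (2 points).
  x = 18: rhs = 10, matching y values: none (0 points).
  x = 19: rhs = 4, matching y values: 2, 21 (2 points).
  x = 20: rhs = 20, matching y values: none (0 points).
  x = 21: rhs = 18, matching y values: 8, 15 (2 points).
  x = 22: rhs = 4, matching y values: 2, 21 (2 points).
Total affine count: 20.
Full point count |E(F_23)| = 20 + 1 = 21.
Hasse bound: |21 − (23+1)| = |-3| = 3 ≤ 2√23 ≈ 9.5917 ✓.


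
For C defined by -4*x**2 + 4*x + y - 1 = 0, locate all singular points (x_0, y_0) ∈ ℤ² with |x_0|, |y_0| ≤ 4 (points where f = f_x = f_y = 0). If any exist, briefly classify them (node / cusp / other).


No singular points in the scanned grid; C is smooth there.

Compute partial derivatives:
  f_x = 4 - 8*x.
  f_y = 1.
f_y = 1 is a nonzero constant, so f_y never vanishes: no point (x, y) can satisfy f = f_x = f_y = 0. In particular no (x, y) ∈ {−4, ..., 4}² is singular; the curve is smooth.


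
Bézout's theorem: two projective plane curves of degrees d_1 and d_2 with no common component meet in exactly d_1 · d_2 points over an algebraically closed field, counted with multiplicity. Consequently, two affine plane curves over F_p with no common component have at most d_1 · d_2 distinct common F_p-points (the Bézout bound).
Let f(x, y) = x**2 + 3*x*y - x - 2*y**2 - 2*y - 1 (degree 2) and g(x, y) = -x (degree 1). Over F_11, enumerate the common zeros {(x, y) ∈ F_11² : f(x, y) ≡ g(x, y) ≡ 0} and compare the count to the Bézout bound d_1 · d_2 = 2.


Common zeros: ∅; count = 0; Bézout bound = 2.

deg(f) = 2, deg(g) = 1, so Bézout bound = 2.
Scan x ∈ F_11. For each x, list the y ∈ F_11 with f(x, y) ≡ 0 and those with g(x, y) ≡ 0 (mod 11); the common zeros in that column are the intersection.
  x = 0: f ≡ 0 at y ∈ ∅; g ≡ 0 at y ∈ {0, 1, 2, 3, 4, 5, 6, 7, 8, 9, 10}; common: ∅.
  x = 1: f ≡ 0 at y ∈ {8, 9}; g ≡ 0 at y ∈ ∅; common: ∅.
  x = 2: f ≡ 0 at y ∈ ∅; g ≡ 0 at y ∈ ∅; common: ∅.
  x = 3: f ≡ 0 at y ∈ {2, 7}; g ≡ 0 at y ∈ ∅; common: ∅.
  x = 4: f ≡ 0 at y ∈ {0, 5}; g ≡ 0 at y ∈ ∅; common: ∅.
  x = 5: f ≡ 0 at y ∈ ∅; g ≡ 0 at y ∈ ∅; common: ∅.
  x = 6: f ≡ 0 at y ∈ {9, 10}; g ≡ 0 at y ∈ ∅; common: ∅.
  x = 7: f ≡ 0 at y ∈ ∅; g ≡ 0 at y ∈ ∅; common: ∅.
  x = 8: f ≡ 0 at y ∈ {0}; g ≡ 0 at y ∈ ∅; common: ∅.
  x = 9: f ≡ 0 at y ∈ {8, 10}; g ≡ 0 at y ∈ ∅; common: ∅.
  x = 10: f ≡ 0 at y ∈ {7}; g ≡ 0 at y ∈ ∅; common: ∅.
Collecting: common zeros = ∅, so the count is 0.
Comparison with the Bézout bound: 0 ≤ 2 = deg(f)·deg(g), as expected for curves with no common component (the affine F_11-count falls short of the bound because intersections may lie at infinity, over extension fields, or carry multiplicity).


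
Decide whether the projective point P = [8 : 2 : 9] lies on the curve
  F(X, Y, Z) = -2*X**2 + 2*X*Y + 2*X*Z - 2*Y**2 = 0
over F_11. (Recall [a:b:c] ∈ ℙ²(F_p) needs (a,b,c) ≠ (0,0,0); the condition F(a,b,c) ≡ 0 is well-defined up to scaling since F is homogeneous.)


F(8,2,9) ≡ 7 (mod 11); P is NOT on the curve.

Evaluate F(8, 2, 9) term-by-term (mod 11).
  -2*X**2 ↦ -2·64·1·1 = -128
  2*X*Y ↦ 2·8·2·1 = 32
  2*X*Z ↦ 2·8·1·9 = 144
  -2*Y**2 ↦ -2·1·4·1 = -8
Sum: F(8, 2, 9) = (-128) + (32) + (144) + (-8) = 40.
Reducing mod 11: 40 ≡ 7 (mod 11).
Since F(a, b, c) ≡ 7 ≠ 0 (mod 11), P does NOT lie on the curve.


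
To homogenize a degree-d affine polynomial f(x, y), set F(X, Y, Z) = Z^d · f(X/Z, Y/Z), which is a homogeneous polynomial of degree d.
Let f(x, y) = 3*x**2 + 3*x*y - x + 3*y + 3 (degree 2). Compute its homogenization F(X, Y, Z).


F(X, Y, Z) = 3*X**2 + 3*X*Y - X*Z + 3*Y*Z + 3*Z**2

deg(f) = 2.
Substitute x = X/Z, y = Y/Z into f, then multiply by Z^2.
  monomial 3·x^2·y^0 ↦ 3·X^2·Y^0·Z^0.
  monomial 3·x^1·y^1 ↦ 3·X^1·Y^1·Z^0.
  monomial -1·x^1·y^0 ↦ -1·X^1·Y^0·Z^1.
  monomial 3·x^0·y^1 ↦ 3·X^0·Y^1·Z^1.
  monomial 3·x^0·y^0 ↦ 3·X^0·Y^0·Z^2.
Collecting: F(X, Y, Z) = 3*X**2 + 3*X*Y - X*Z + 3*Y*Z + 3*Z**2.


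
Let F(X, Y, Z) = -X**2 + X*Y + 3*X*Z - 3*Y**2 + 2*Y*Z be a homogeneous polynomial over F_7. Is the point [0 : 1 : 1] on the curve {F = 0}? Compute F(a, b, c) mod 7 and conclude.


F(0,1,1) ≡ 6 (mod 7); P is NOT on the curve.

Evaluate F(0, 1, 1) term-by-term (mod 7).
  -X**2 ↦ -1·0·1·1 = 0
  X*Y ↦ 1·0·1·1 = 0
  3*X*Z ↦ 3·0·1·1 = 0
  -3*Y**2 ↦ -3·1·1·1 = -3
  2*Y*Z ↦ 2·1·1·1 = 2
Sum: F(0, 1, 1) = (0) + (0) + (0) + (-3) + (2) = -1.
Reducing mod 7: -1 ≡ 6 (mod 7).
Since F(a, b, c) ≡ 6 ≠ 0 (mod 7), P does NOT lie on the curve.


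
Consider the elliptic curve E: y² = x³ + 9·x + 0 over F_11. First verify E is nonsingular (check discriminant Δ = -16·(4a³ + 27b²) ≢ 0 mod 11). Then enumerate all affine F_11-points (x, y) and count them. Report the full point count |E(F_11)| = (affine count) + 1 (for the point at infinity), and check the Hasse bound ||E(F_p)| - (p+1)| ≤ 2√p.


Affine points = {(0, 0), (2, 2), (2, 9), (4, 1), (4, 10), (5, 4), (5, 7), (8, 1), (8, 10), (10, 1), (10, 10)}; affine count = 11; |E(F_11)| = 12.

Discriminant check: Δ ∝ 4a³ + 27b² = 4·9³ + 27·0² = 4·729 + 27·0 ≡ 1 (mod 11). Nonzero ⇒ E is nonsingular.
For each x ∈ F_11, compute rhs = x³ + 9·x + 0 mod 11, then count y ∈ F_11 with y² ≡ rhs.
  x = 0: rhs = 0, matching y values: 0 (1 points).
  x = 1: rhs = 10, matching y values: none (0 points).
  x = 2: rhs = 4, matching y values: 2, 9 (2 points).
  x = 3: rhs = 10, matching y values: none (0 points).
  x = 4: rhs = 1, matching y values: 1, 10 (2 points).
  x = 5: rhs = 5, matching y values: 4, 7 (2 points).
  x = 6: rhs = 6, matching y values: none (0 points).
  x = 7: rhs = 10, matching y values: none (0 points).
  x = 8: rhs = 1, matching y values: 1, 10 (2 points).
  x = 9: rhs = 7, matching y values: none (0 points).
  x = 10: rhs = 1, matching y values: 1, 10 (2 points).
Total affine count: 11.
Full point count |E(F_11)| = 11 + 1 = 12.
Hasse bound: |12 − (11+1)| = |0| = 0 ≤ 2√11 ≈ 6.6332 ✓.
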